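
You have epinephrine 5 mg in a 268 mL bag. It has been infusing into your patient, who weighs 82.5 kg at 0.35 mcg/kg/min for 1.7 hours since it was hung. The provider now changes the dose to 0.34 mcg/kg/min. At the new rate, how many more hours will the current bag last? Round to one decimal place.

Initial rate:
Dose = 0.35 mcg/kg/min × 82.5 kg = 28.875 mcg/min
28.875 mcg/min × 60 min/hr = 1732.5 mcg/hr
Concentration = 5 mg ÷ 268 mL = 0.01865672 mg/mL = 18.65672 mcg/mL
Rate = 1732.5 mcg/hr ÷ 18.65672 mcg/mL = 92.862 mL/hr
Volume infused so far = 92.862 mL/hr × 1.7 hr = 157.8654 mL
Volume remaining = 268 − 157.8654 = 110.1346 mL
New rate:
Dose = 0.34 mcg/kg/min × 82.5 kg = 28.05 mcg/min
28.05 mcg/min × 60 min/hr = 1683 mcg/hr
Rate = 1683 mcg/hr ÷ 18.65672 mcg/mL = 90.2088 mL/hr
Time remaining = 110.1346 mL ÷ 90.2088 mL/hr = 1.220885 hr

1.2 hours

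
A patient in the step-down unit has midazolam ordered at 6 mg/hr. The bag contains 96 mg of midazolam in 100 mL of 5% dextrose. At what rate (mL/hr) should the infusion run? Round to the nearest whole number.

Concentration = 96 mg ÷ 100 mL = 0.96 mg/mL
Rate = 6 mg/hr ÷ 0.96 mg/mL = 6.25 mL/hr

6 mL/hr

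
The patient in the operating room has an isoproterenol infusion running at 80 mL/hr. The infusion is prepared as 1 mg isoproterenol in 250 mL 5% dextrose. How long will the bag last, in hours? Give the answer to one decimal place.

3.1 hours

Duration = 250 mL ÷ 80 mL/hr = 3.125 hr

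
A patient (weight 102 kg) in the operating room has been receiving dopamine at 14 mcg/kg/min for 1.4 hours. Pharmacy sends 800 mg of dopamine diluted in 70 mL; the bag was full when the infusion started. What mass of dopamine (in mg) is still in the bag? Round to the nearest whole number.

Dose = 14 mcg/kg/min × 102 kg = 1428 mcg/min
1428 mcg/min × 60 min/hr = 85680 mcg/hr
Concentration = 800 mg ÷ 70 mL = 11.42857 mg/mL = 11428.57 mcg/mL
Rate = 85680 mcg/hr ÷ 11428.57 mcg/mL = 7.497 mL/hr
Volume infused = 7.497 mL/hr × 1.4 hr = 10.4958 mL
Volume remaining = 70 − 10.4958 = 59.5042 mL
Drug remaining = 59.5042 mL × 11428.57 mcg/mL = 680048 mcg = 680.048 mg

680 mg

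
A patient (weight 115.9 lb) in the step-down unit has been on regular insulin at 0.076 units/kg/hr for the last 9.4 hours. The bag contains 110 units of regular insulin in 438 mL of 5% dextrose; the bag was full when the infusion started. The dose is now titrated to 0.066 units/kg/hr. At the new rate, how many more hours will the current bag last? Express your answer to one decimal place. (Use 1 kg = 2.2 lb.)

20.8 hours

Initial rate:
Weight = 115.9 lb ÷ 2.2 lb/kg = 52.68182 kg
Dose = 0.076 units/kg/hr × 52.68182 kg = 4.003818 units/hr
Concentration = 110 units ÷ 438 mL = 0.2511416 units/mL
Rate = 4.003818 units/hr ÷ 0.2511416 units/mL = 15.94248 mL/hr
Volume infused so far = 15.94248 mL/hr × 9.4 hr = 149.8593 mL
Volume remaining = 438 − 149.8593 = 288.1407 mL
New rate:
Dose = 0.066 units/kg/hr × 52.68182 kg = 3.477 units/hr
Rate = 3.477 units/hr ÷ 0.2511416 units/mL = 13.84478 mL/hr
Time remaining = 288.1407 mL ÷ 13.84478 mL/hr = 20.81223 hr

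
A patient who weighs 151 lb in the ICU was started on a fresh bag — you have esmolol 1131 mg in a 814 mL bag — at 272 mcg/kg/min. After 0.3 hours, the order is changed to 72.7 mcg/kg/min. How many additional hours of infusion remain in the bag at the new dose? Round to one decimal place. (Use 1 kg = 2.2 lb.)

2.7 hours

Initial rate:
Weight = 151 lb ÷ 2.2 lb/kg = 68.63636 kg
Dose = 272 mcg/kg/min × 68.63636 kg = 18669.09 mcg/min
18669.09 mcg/min × 60 min/hr = 1120145 mcg/hr
Concentration = 1131 mg ÷ 814 mL = 1.389435 mg/mL = 1389.435 mcg/mL
Rate = 1120145 mcg/hr ÷ 1389.435 mcg/mL = 806.1878 mL/hr
Volume infused so far = 806.1878 mL/hr × 0.3 hr = 241.8563 mL
Volume remaining = 814 − 241.8563 = 572.1437 mL
New rate:
Dose = 72.7 mcg/kg/min × 68.63636 kg = 4989.864 mcg/min
4989.864 mcg/min × 60 min/hr = 299391.8 mcg/hr
Rate = 299391.8 mcg/hr ÷ 1389.435 mcg/mL = 215.4774 mL/hr
Time remaining = 572.1437 mL ÷ 215.4774 mL/hr = 2.655237 hr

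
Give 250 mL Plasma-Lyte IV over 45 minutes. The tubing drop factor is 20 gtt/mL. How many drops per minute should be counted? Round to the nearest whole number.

111 gtt/min

250 mL ÷ (45 min) = 5.555556 mL/min
5.555556 mL/min × 20 gtt/mL = 111.1111 gtt/min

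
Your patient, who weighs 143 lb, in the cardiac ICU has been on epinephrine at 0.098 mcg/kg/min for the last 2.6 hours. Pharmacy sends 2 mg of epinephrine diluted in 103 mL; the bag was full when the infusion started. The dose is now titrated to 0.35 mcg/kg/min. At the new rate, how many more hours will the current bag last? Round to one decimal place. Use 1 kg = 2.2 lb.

Initial rate:
Weight = 143 lb ÷ 2.2 lb/kg = 65 kg
Dose = 0.098 mcg/kg/min × 65 kg = 6.37 mcg/min
6.37 mcg/min × 60 min/hr = 382.2 mcg/hr
Concentration = 2 mg ÷ 103 mL = 0.01941748 mg/mL = 19.41748 mcg/mL
Rate = 382.2 mcg/hr ÷ 19.41748 mcg/mL = 19.6833 mL/hr
Volume infused so far = 19.6833 mL/hr × 2.6 hr = 51.17658 mL
Volume remaining = 103 − 51.17658 = 51.82342 mL
New rate:
Dose = 0.35 mcg/kg/min × 65 kg = 22.75 mcg/min
22.75 mcg/min × 60 min/hr = 1365 mcg/hr
Rate = 1365 mcg/hr ÷ 19.41748 mcg/mL = 70.2975 mL/hr
Time remaining = 51.82342 mL ÷ 70.2975 mL/hr = 0.7372015 hr

0.7 hours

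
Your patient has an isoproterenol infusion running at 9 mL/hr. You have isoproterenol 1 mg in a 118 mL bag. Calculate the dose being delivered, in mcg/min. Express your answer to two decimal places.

Concentration = 1 mg ÷ 118 mL = 0.008474576 mg/mL = 8.474576 mcg/mL
Drug rate = 9 mL/hr × 8.474576 mcg/mL = 76.27119 mcg/hr
76.27119 mcg/hr ÷ 60 min/hr = 1.271186 mcg/min

1.27 mcg/min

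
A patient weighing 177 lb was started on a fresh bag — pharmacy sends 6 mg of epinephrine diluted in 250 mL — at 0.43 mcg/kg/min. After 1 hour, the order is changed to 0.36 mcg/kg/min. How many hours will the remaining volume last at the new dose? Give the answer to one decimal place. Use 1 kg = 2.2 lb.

2.3 hours

Initial rate:
Weight = 177 lb ÷ 2.2 lb/kg = 80.45455 kg
Dose = 0.43 mcg/kg/min × 80.45455 kg = 34.59545 mcg/min
34.59545 mcg/min × 60 min/hr = 2075.727 mcg/hr
Concentration = 6 mg ÷ 250 mL = 0.024 mg/mL = 24 mcg/mL
Rate = 2075.727 mcg/hr ÷ 24 mcg/mL = 86.48864 mL/hr
Volume infused so far = 86.48864 mL/hr × 1 hr = 86.48864 mL
Volume remaining = 250 − 86.48864 = 163.5114 mL
New rate:
Dose = 0.36 mcg/kg/min × 80.45455 kg = 28.96364 mcg/min
28.96364 mcg/min × 60 min/hr = 1737.818 mcg/hr
Rate = 1737.818 mcg/hr ÷ 24 mcg/mL = 72.40909 mL/hr
Time remaining = 163.5114 mL ÷ 72.40909 mL/hr = 2.258161 hr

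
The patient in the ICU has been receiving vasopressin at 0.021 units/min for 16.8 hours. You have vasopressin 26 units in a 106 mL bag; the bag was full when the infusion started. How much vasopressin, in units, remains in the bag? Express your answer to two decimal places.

0.021 units/min × 60 min/hr = 1.26 units/hr
Concentration = 26 units ÷ 106 mL = 0.245283 units/mL
Rate = 1.26 units/hr ÷ 0.245283 units/mL = 5.136923 mL/hr
Volume infused = 5.136923 mL/hr × 16.8 hr = 86.30031 mL
Volume remaining = 106 − 86.30031 = 19.69969 mL
Drug remaining = 19.69969 mL × 0.245283 units/mL = 4.832 units

4.83 units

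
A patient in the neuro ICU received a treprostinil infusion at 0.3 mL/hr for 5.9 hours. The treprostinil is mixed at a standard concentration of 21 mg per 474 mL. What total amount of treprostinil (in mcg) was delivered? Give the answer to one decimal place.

78.4 mcg

Concentration = 21 mg ÷ 474 mL = 0.0443038 mg/mL = 44303.8 ng/mL
Drug rate = 0.3 mL/hr × 44303.8 ng/mL = 13291.14 ng/hr
Total = 13291.14 ng/hr × 5.9 hr = 78417.72 ng = 78.41772 mcg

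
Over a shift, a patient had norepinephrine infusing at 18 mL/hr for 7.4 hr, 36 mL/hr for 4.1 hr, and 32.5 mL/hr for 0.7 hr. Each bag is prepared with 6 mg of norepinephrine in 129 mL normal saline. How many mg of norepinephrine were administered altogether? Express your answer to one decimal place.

14.1 mg

Concentration = 6 mg ÷ 129 mL = 0.04651163 mg/mL
Stage 1: 18 mL/hr × 7.4 hr = 133.2 mL → 133.2 mL × 0.04651163 mg/mL = 6.195349 mg
Stage 2: 36 mL/hr × 4.1 hr = 147.6 mL → 147.6 mL × 0.04651163 mg/mL = 6.865116 mg
Stage 3: 32.5 mL/hr × 0.7 hr = 22.75 mL → 22.75 mL × 0.04651163 mg/mL = 1.05814 mg
Total = 6.195349 + 6.865116 + 1.05814 = 14.1186 mg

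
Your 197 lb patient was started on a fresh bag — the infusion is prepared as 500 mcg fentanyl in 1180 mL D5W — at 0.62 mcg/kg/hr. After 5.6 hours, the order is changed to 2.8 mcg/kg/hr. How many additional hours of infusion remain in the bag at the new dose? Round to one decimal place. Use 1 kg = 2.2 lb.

Initial rate:
Weight = 197 lb ÷ 2.2 lb/kg = 89.54545 kg
Dose = 0.62 mcg/kg/hr × 89.54545 kg = 55.51818 mcg/hr
Concentration = 500 mcg ÷ 1180 mL = 0.4237288 mcg/mL
Rate = 55.51818 mcg/hr ÷ 0.4237288 mcg/mL = 131.0229 mL/hr
Volume infused so far = 131.0229 mL/hr × 5.6 hr = 733.7283 mL
Volume remaining = 1180 − 733.7283 = 446.2717 mL
New rate:
Dose = 2.8 mcg/kg/hr × 89.54545 kg = 250.7273 mcg/hr
Rate = 250.7273 mcg/hr ÷ 0.4237288 mcg/mL = 591.7164 mL/hr
Time remaining = 446.2717 mL ÷ 591.7164 mL/hr = 0.7541987 hr

0.8 hours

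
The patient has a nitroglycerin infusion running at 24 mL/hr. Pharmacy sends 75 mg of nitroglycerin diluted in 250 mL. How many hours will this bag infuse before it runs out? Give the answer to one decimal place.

Duration = 250 mL ÷ 24 mL/hr = 10.41667 hr

10.4 hours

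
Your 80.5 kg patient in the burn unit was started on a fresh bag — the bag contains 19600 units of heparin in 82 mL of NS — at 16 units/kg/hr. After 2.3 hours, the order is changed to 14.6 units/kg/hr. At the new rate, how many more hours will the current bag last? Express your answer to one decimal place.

Initial rate:
Dose = 16 units/kg/hr × 80.5 kg = 1288 units/hr
Concentration = 19600 units ÷ 82 mL = 239.0244 units/mL
Rate = 1288 units/hr ÷ 239.0244 units/mL = 5.388571 mL/hr
Volume infused so far = 5.388571 mL/hr × 2.3 hr = 12.39371 mL
Volume remaining = 82 − 12.39371 = 69.60629 mL
New rate:
Dose = 14.6 units/kg/hr × 80.5 kg = 1175.3 units/hr
Rate = 1175.3 units/hr ÷ 239.0244 units/mL = 4.917071 mL/hr
Time remaining = 69.60629 mL ÷ 4.917071 mL/hr = 14.15605 hr

14.2 hours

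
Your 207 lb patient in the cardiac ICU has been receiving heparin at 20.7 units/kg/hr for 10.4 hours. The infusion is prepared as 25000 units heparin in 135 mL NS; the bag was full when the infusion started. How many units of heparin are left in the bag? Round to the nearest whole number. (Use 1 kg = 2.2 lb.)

Weight = 207 lb ÷ 2.2 lb/kg = 94.09091 kg
Dose = 20.7 units/kg/hr × 94.09091 kg = 1947.682 units/hr
Concentration = 25000 units ÷ 135 mL = 185.1852 units/mL
Rate = 1947.682 units/hr ÷ 185.1852 units/mL = 10.51748 mL/hr
Volume infused = 10.51748 mL/hr × 10.4 hr = 109.3818 mL
Volume remaining = 135 − 109.3818 = 25.61819 mL
Drug remaining = 25.61819 mL × 185.1852 units/mL = 4744.109 units

4744 units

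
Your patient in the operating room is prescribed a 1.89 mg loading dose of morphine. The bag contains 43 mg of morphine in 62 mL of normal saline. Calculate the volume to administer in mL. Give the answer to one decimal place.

Concentration = 43 mg ÷ 62 mL = 0.6935484 mg/mL
Volume = 1.89 mg ÷ 0.6935484 mg/mL = 2.725116 mL

2.7 mL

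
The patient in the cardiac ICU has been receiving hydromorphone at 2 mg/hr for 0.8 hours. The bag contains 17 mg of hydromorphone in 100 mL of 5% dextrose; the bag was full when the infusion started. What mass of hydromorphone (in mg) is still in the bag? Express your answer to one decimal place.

Concentration = 17 mg ÷ 100 mL = 0.17 mg/mL
Rate = 2 mg/hr ÷ 0.17 mg/mL = 11.76471 mL/hr
Volume infused = 11.76471 mL/hr × 0.8 hr = 9.411765 mL
Volume remaining = 100 − 9.411765 = 90.58824 mL
Drug remaining = 90.58824 mL × 0.17 mg/mL = 15.4 mg

15.4 mg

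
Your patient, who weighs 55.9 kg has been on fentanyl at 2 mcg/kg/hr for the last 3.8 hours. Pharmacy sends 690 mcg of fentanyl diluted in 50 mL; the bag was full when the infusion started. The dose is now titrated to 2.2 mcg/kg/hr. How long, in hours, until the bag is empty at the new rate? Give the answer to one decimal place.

2.2 hours

Initial rate:
Dose = 2 mcg/kg/hr × 55.9 kg = 111.8 mcg/hr
Concentration = 690 mcg ÷ 50 mL = 13.8 mcg/mL
Rate = 111.8 mcg/hr ÷ 13.8 mcg/mL = 8.101449 mL/hr
Volume infused so far = 8.101449 mL/hr × 3.8 hr = 30.78551 mL
Volume remaining = 50 − 30.78551 = 19.21449 mL
New rate:
Dose = 2.2 mcg/kg/hr × 55.9 kg = 122.98 mcg/hr
Rate = 122.98 mcg/hr ÷ 13.8 mcg/mL = 8.911594 mL/hr
Time remaining = 19.21449 mL ÷ 8.911594 mL/hr = 2.156123 hr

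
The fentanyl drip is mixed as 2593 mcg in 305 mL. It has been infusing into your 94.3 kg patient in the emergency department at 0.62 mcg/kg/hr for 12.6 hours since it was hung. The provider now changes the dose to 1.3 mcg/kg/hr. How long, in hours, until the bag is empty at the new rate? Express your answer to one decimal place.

15.1 hours

Initial rate:
Dose = 0.62 mcg/kg/hr × 94.3 kg = 58.466 mcg/hr
Concentration = 2593 mcg ÷ 305 mL = 8.501639 mcg/mL
Rate = 58.466 mcg/hr ÷ 8.501639 mcg/mL = 6.877027 mL/hr
Volume infused so far = 6.877027 mL/hr × 12.6 hr = 86.65054 mL
Volume remaining = 305 − 86.65054 = 218.3495 mL
New rate:
Dose = 1.3 mcg/kg/hr × 94.3 kg = 122.59 mcg/hr
Rate = 122.59 mcg/hr ÷ 8.501639 mcg/mL = 14.41957 mL/hr
Time remaining = 218.3495 mL ÷ 14.41957 mL/hr = 15.14258 hr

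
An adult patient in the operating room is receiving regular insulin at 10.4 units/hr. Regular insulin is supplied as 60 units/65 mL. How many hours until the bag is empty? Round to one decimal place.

Concentration = 60 units ÷ 65 mL = 0.9230769 units/mL
Rate = 10.4 units/hr ÷ 0.9230769 units/mL = 11.26667 mL/hr
Duration = 65 mL ÷ 11.26667 mL/hr = 5.769231 hr

5.8 hours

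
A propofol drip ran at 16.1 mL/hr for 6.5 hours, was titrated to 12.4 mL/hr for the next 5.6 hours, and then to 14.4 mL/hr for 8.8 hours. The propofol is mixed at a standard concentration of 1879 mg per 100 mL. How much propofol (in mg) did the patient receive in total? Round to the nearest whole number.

5652 mg

Concentration = 1879 mg ÷ 100 mL = 18.79 mg/mL
Stage 1: 16.1 mL/hr × 6.5 hr = 104.65 mL → 104.65 mL × 18.79 mg/mL = 1966.373 mg
Stage 2: 12.4 mL/hr × 5.6 hr = 69.44 mL → 69.44 mL × 18.79 mg/mL = 1304.778 mg
Stage 3: 14.4 mL/hr × 8.8 hr = 126.72 mL → 126.72 mL × 18.79 mg/mL = 2381.069 mg
Total = 1966.373 + 1304.778 + 2381.069 = 5652.22 mg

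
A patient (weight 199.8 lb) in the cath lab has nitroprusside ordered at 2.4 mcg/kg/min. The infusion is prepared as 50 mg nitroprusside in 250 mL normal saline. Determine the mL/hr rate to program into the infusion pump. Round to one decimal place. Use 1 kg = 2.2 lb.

65.4 mL/hr

Weight = 199.8 lb ÷ 2.2 lb/kg = 90.81818 kg
Dose = 2.4 mcg/kg/min × 90.81818 kg = 217.9636 mcg/min
217.9636 mcg/min × 60 min/hr = 13077.82 mcg/hr
Concentration = 50 mg ÷ 250 mL = 0.2 mg/mL = 200 mcg/mL
Rate = 13077.82 mcg/hr ÷ 200 mcg/mL = 65.38909 mL/hr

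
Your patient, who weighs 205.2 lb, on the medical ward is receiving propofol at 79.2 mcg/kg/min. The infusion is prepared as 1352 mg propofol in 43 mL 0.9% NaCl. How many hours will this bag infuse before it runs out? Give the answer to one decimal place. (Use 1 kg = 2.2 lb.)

Weight = 205.2 lb ÷ 2.2 lb/kg = 93.27273 kg
Dose = 79.2 mcg/kg/min × 93.27273 kg = 7387.2 mcg/min
7387.2 mcg/min × 60 min/hr = 443232 mcg/hr
Concentration = 1352 mg ÷ 43 mL = 31.44186 mg/mL = 31441.86 mcg/mL
Rate = 443232 mcg/hr ÷ 31441.86 mcg/mL = 14.09688 mL/hr
Duration = 43 mL ÷ 14.09688 mL/hr = 3.050321 hr

3.1 hours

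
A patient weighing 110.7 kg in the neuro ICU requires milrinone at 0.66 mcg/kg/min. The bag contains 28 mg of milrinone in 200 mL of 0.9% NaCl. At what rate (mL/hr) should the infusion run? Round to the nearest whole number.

31 mL/hr

Dose = 0.66 mcg/kg/min × 110.7 kg = 73.062 mcg/min
73.062 mcg/min × 60 min/hr = 4383.72 mcg/hr
Concentration = 28 mg ÷ 200 mL = 0.14 mg/mL = 140 mcg/mL
Rate = 4383.72 mcg/hr ÷ 140 mcg/mL = 31.31229 mL/hr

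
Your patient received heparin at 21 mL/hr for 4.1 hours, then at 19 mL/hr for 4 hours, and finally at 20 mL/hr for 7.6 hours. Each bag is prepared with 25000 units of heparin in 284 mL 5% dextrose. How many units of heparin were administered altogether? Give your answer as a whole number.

27650 units

Concentration = 25000 units ÷ 284 mL = 88.02817 units/mL
Stage 1: 21 mL/hr × 4.1 hr = 86.1 mL → 86.1 mL × 88.02817 units/mL = 7579.225 units
Stage 2: 19 mL/hr × 4 hr = 76 mL → 76 mL × 88.02817 units/mL = 6690.141 units
Stage 3: 20 mL/hr × 7.6 hr = 152 mL → 152 mL × 88.02817 units/mL = 13380.28 units
Total = 7579.225 + 6690.141 + 13380.28 = 27649.65 units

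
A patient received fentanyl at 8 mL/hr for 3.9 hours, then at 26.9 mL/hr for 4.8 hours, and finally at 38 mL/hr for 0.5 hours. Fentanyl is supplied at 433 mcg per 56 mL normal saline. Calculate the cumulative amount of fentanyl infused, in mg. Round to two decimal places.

Concentration = 433 mcg ÷ 56 mL = 7.732143 mcg/mL
Stage 1: 8 mL/hr × 3.9 hr = 31.2 mL → 31.2 mL × 7.732143 mcg/mL = 241.2429 mcg
Stage 2: 26.9 mL/hr × 4.8 hr = 129.12 mL → 129.12 mL × 7.732143 mcg/mL = 998.3743 mcg
Stage 3: 38 mL/hr × 0.5 hr = 19 mL → 19 mL × 7.732143 mcg/mL = 146.9107 mcg
Total = 241.2429 + 998.3743 + 146.9107 = 1386.528 mcg = 1.386528 mg

1.39 mg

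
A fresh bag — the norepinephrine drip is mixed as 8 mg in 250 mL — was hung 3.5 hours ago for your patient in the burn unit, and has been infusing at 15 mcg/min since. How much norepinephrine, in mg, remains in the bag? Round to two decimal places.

15 mcg/min × 60 min/hr = 900 mcg/hr
Concentration = 8 mg ÷ 250 mL = 0.032 mg/mL = 32 mcg/mL
Rate = 900 mcg/hr ÷ 32 mcg/mL = 28.125 mL/hr
Volume infused = 28.125 mL/hr × 3.5 hr = 98.4375 mL
Volume remaining = 250 − 98.4375 = 151.5625 mL
Drug remaining = 151.5625 mL × 32 mcg/mL = 4850 mcg = 4.85 mg

4.85 mg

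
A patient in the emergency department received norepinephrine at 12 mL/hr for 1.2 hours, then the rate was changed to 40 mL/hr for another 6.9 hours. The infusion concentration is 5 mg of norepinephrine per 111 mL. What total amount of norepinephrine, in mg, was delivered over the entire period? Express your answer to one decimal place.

13.1 mg

Concentration = 5 mg ÷ 111 mL = 0.04504505 mg/mL
Stage 1: 12 mL/hr × 1.2 hr = 14.4 mL → 14.4 mL × 0.04504505 mg/mL = 0.6486486 mg
Stage 2: 40 mL/hr × 6.9 hr = 276 mL → 276 mL × 0.04504505 mg/mL = 12.43243 mg
Total = 0.6486486 + 12.43243 = 13.08108 mg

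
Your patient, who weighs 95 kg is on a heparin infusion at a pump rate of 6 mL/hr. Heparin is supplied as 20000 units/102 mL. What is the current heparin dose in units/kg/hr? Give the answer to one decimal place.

Concentration = 20000 units ÷ 102 mL = 196.0784 units/mL
Drug rate = 6 mL/hr × 196.0784 units/mL = 1176.471 units/hr
1176.471 units/hr ÷ 95 kg = 12.3839 units/kg/hr

12.4 units/kg/hr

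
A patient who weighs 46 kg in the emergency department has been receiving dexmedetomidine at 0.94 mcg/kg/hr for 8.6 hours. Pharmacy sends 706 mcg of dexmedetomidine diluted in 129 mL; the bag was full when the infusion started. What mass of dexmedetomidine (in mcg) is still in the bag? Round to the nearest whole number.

Dose = 0.94 mcg/kg/hr × 46 kg = 43.24 mcg/hr
Concentration = 706 mcg ÷ 129 mL = 5.472868 mcg/mL
Rate = 43.24 mcg/hr ÷ 5.472868 mcg/mL = 7.900793 mL/hr
Volume infused = 7.900793 mL/hr × 8.6 hr = 67.94682 mL
Volume remaining = 129 − 67.94682 = 61.05318 mL
Drug remaining = 61.05318 mL × 5.472868 mcg/mL = 334.136 mcg

334 mcg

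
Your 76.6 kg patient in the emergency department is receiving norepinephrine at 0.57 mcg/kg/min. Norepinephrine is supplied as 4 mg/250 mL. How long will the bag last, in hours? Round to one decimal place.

1.5 hours

Dose = 0.57 mcg/kg/min × 76.6 kg = 43.662 mcg/min
43.662 mcg/min × 60 min/hr = 2619.72 mcg/hr
Concentration = 4 mg ÷ 250 mL = 0.016 mg/mL = 16 mcg/mL
Rate = 2619.72 mcg/hr ÷ 16 mcg/mL = 163.7325 mL/hr
Duration = 250 mL ÷ 163.7325 mL/hr = 1.526881 hr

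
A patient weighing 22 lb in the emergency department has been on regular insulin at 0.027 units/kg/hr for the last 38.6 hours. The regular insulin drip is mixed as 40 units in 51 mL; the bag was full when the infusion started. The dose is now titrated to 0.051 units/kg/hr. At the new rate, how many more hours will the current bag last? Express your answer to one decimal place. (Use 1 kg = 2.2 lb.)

Initial rate:
Weight = 22 lb ÷ 2.2 lb/kg = 10 kg
Dose = 0.027 units/kg/hr × 10 kg = 0.27 units/hr
Concentration = 40 units ÷ 51 mL = 0.7843137 units/mL
Rate = 0.27 units/hr ÷ 0.7843137 units/mL = 0.34425 mL/hr
Volume infused so far = 0.34425 mL/hr × 38.6 hr = 13.28805 mL
Volume remaining = 51 − 13.28805 = 37.71195 mL
New rate:
Dose = 0.051 units/kg/hr × 10 kg = 0.51 units/hr
Rate = 0.51 units/hr ÷ 0.7843137 units/mL = 0.65025 mL/hr
Time remaining = 37.71195 mL ÷ 0.65025 mL/hr = 57.99608 hr

58.0 hours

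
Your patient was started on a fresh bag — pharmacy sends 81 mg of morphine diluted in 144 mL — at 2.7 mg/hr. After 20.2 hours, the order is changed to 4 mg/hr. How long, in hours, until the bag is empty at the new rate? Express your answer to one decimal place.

6.6 hours

Initial rate:
Concentration = 81 mg ÷ 144 mL = 0.5625 mg/mL
Rate = 2.7 mg/hr ÷ 0.5625 mg/mL = 4.8 mL/hr
Volume infused so far = 4.8 mL/hr × 20.2 hr = 96.96 mL
Volume remaining = 144 − 96.96 = 47.04 mL
New rate:
Rate = 4 mg/hr ÷ 0.5625 mg/mL = 7.111111 mL/hr
Time remaining = 47.04 mL ÷ 7.111111 mL/hr = 6.615 hr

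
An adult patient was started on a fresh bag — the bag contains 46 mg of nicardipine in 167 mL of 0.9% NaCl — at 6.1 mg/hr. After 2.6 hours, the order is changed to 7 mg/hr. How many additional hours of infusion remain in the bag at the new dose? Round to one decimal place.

Initial rate:
Concentration = 46 mg ÷ 167 mL = 0.2754491 mg/mL
Rate = 6.1 mg/hr ÷ 0.2754491 mg/mL = 22.14565 mL/hr
Volume infused so far = 22.14565 mL/hr × 2.6 hr = 57.5787 mL
Volume remaining = 167 − 57.5787 = 109.4213 mL
New rate:
Rate = 7 mg/hr ÷ 0.2754491 mg/mL = 25.41304 mL/hr
Time remaining = 109.4213 mL ÷ 25.41304 mL/hr = 4.305714 hr

4.3 hours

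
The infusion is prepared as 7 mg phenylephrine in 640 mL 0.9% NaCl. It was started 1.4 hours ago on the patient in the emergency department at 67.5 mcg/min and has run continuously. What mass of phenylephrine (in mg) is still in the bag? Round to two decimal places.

67.5 mcg/min × 60 min/hr = 4050 mcg/hr
Concentration = 7 mg ÷ 640 mL = 0.0109375 mg/mL = 10.9375 mcg/mL
Rate = 4050 mcg/hr ÷ 10.9375 mcg/mL = 370.2857 mL/hr
Volume infused = 370.2857 mL/hr × 1.4 hr = 518.4 mL
Volume remaining = 640 − 518.4 = 121.6 mL
Drug remaining = 121.6 mL × 10.9375 mcg/mL = 1330 mcg = 1.33 mg

1.33 mg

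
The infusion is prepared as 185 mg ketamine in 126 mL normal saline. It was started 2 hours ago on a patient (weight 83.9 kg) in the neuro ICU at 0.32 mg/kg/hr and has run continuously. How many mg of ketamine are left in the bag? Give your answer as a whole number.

Dose = 0.32 mg/kg/hr × 83.9 kg = 26.848 mg/hr
Concentration = 185 mg ÷ 126 mL = 1.468254 mg/mL
Rate = 26.848 mg/hr ÷ 1.468254 mg/mL = 18.28566 mL/hr
Volume infused = 18.28566 mL/hr × 2 hr = 36.57133 mL
Volume remaining = 126 − 36.57133 = 89.42867 mL
Drug remaining = 89.42867 mL × 1.468254 mg/mL = 131.304 mg

131 mg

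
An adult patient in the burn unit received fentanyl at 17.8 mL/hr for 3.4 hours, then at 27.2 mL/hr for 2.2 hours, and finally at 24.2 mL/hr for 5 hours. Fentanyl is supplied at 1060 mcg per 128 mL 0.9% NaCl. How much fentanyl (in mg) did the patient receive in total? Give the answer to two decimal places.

Concentration = 1060 mcg ÷ 128 mL = 8.28125 mcg/mL
Stage 1: 17.8 mL/hr × 3.4 hr = 60.52 mL → 60.52 mL × 8.28125 mcg/mL = 501.1813 mcg
Stage 2: 27.2 mL/hr × 2.2 hr = 59.84 mL → 59.84 mL × 8.28125 mcg/mL = 495.55 mcg
Stage 3: 24.2 mL/hr × 5 hr = 121 mL → 121 mL × 8.28125 mcg/mL = 1002.031 mcg
Total = 501.1813 + 495.55 + 1002.031 = 1998.763 mcg = 1.998762 mg

2.00 mg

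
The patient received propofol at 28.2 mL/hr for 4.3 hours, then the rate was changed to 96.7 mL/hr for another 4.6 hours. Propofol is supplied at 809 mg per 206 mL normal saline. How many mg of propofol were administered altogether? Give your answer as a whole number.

Concentration = 809 mg ÷ 206 mL = 3.927184 mg/mL
Stage 1: 28.2 mL/hr × 4.3 hr = 121.26 mL → 121.26 mL × 3.927184 mg/mL = 476.2104 mg
Stage 2: 96.7 mL/hr × 4.6 hr = 444.82 mL → 444.82 mL × 3.927184 mg/mL = 1746.89 mg
Total = 476.2104 + 1746.89 = 2223.101 mg

2223 mg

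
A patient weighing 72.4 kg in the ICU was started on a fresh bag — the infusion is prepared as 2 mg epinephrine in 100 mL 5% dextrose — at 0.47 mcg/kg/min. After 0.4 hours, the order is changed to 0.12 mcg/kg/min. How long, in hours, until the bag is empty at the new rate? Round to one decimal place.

Initial rate:
Dose = 0.47 mcg/kg/min × 72.4 kg = 34.028 mcg/min
34.028 mcg/min × 60 min/hr = 2041.68 mcg/hr
Concentration = 2 mg ÷ 100 mL = 0.02 mg/mL = 20 mcg/mL
Rate = 2041.68 mcg/hr ÷ 20 mcg/mL = 102.084 mL/hr
Volume infused so far = 102.084 mL/hr × 0.4 hr = 40.8336 mL
Volume remaining = 100 − 40.8336 = 59.1664 mL
New rate:
Dose = 0.12 mcg/kg/min × 72.4 kg = 8.688 mcg/min
8.688 mcg/min × 60 min/hr = 521.28 mcg/hr
Rate = 521.28 mcg/hr ÷ 20 mcg/mL = 26.064 mL/hr
Time remaining = 59.1664 mL ÷ 26.064 mL/hr = 2.270043 hr

2.3 hours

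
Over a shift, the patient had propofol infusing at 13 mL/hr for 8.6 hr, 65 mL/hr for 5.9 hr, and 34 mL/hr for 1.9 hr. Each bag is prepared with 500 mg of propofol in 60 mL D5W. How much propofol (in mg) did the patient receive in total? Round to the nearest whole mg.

Concentration = 500 mg ÷ 60 mL = 8.333333 mg/mL
Stage 1: 13 mL/hr × 8.6 hr = 111.8 mL → 111.8 mL × 8.333333 mg/mL = 931.6667 mg
Stage 2: 65 mL/hr × 5.9 hr = 383.5 mL → 383.5 mL × 8.333333 mg/mL = 3195.833 mg
Stage 3: 34 mL/hr × 1.9 hr = 64.6 mL → 64.6 mL × 8.333333 mg/mL = 538.3333 mg
Total = 931.6667 + 3195.833 + 538.3333 = 4665.833 mg

4666 mg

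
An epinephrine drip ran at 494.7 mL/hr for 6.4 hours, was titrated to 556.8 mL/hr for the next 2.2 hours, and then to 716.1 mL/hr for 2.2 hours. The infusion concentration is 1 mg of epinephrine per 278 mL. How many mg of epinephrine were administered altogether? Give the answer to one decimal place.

21.5 mg

Concentration = 1 mg ÷ 278 mL = 0.003597122 mg/mL
Stage 1: 494.7 mL/hr × 6.4 hr = 3166.08 mL → 3166.08 mL × 0.003597122 mg/mL = 11.38878 mg
Stage 2: 556.8 mL/hr × 2.2 hr = 1224.96 mL → 1224.96 mL × 0.003597122 mg/mL = 4.406331 mg
Stage 3: 716.1 mL/hr × 2.2 hr = 1575.42 mL → 1575.42 mL × 0.003597122 mg/mL = 5.666978 mg
Total = 11.38878 + 4.406331 + 5.666978 = 21.46209 mg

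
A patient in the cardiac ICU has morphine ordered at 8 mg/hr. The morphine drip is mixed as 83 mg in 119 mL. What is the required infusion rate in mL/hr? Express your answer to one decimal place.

11.5 mL/hr

Concentration = 83 mg ÷ 119 mL = 0.697479 mg/mL
Rate = 8 mg/hr ÷ 0.697479 mg/mL = 11.46988 mL/hr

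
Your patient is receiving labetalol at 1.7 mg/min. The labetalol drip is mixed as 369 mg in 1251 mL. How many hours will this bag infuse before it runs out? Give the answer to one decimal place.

1.7 mg/min × 60 min/hr = 102 mg/hr
Concentration = 369 mg ÷ 1251 mL = 0.294964 mg/mL
Rate = 102 mg/hr ÷ 0.294964 mg/mL = 345.8049 mL/hr
Duration = 1251 mL ÷ 345.8049 mL/hr = 3.617647 hr

3.6 hours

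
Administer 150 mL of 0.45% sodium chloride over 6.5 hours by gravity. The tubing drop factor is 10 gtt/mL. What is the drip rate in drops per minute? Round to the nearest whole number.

4 gtt/min

150 mL ÷ (6.5 hr × 60 = 390 min) = 0.3846154 mL/min
0.3846154 mL/min × 10 gtt/mL = 3.846154 gtt/min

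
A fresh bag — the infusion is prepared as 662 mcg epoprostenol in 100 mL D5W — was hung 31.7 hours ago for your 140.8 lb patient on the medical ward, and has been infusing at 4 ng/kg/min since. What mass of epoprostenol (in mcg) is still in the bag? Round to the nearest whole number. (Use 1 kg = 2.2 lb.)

Weight = 140.8 lb ÷ 2.2 lb/kg = 64 kg
Dose = 4 ng/kg/min × 64 kg = 256 ng/min
256 ng/min × 60 min/hr = 15360 ng/hr
Concentration = 662 mcg ÷ 100 mL = 6.62 mcg/mL = 6620 ng/mL
Rate = 15360 ng/hr ÷ 6620 ng/mL = 2.320242 mL/hr
Volume infused = 2.320242 mL/hr × 31.7 hr = 73.55166 mL
Volume remaining = 100 − 73.55166 = 26.44834 mL
Drug remaining = 26.44834 mL × 6620 ng/mL = 175088 ng = 175.088 mcg

175 mcg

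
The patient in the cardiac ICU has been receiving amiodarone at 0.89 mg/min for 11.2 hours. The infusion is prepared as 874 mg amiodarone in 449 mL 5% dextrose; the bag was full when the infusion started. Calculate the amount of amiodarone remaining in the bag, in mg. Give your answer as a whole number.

0.89 mg/min × 60 min/hr = 53.4 mg/hr
Concentration = 874 mg ÷ 449 mL = 1.946548 mg/mL
Rate = 53.4 mg/hr ÷ 1.946548 mg/mL = 27.43318 mL/hr
Volume infused = 27.43318 mL/hr × 11.2 hr = 307.2516 mL
Volume remaining = 449 − 307.2516 = 141.7484 mL
Drug remaining = 141.7484 mL × 1.946548 mg/mL = 275.92 mg

276 mg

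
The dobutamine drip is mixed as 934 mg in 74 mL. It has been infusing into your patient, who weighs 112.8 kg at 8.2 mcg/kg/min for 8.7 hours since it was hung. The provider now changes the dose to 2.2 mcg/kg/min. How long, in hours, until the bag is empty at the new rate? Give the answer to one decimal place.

30.3 hours

Initial rate:
Dose = 8.2 mcg/kg/min × 112.8 kg = 924.96 mcg/min
924.96 mcg/min × 60 min/hr = 55497.6 mcg/hr
Concentration = 934 mg ÷ 74 mL = 12.62162 mg/mL = 12621.62 mcg/mL
Rate = 55497.6 mcg/hr ÷ 12621.62 mcg/mL = 4.397026 mL/hr
Volume infused so far = 4.397026 mL/hr × 8.7 hr = 38.25413 mL
Volume remaining = 74 − 38.25413 = 35.74587 mL
New rate:
Dose = 2.2 mcg/kg/min × 112.8 kg = 248.16 mcg/min
248.16 mcg/min × 60 min/hr = 14889.6 mcg/hr
Rate = 14889.6 mcg/hr ÷ 12621.62 mcg/mL = 1.17969 mL/hr
Time remaining = 35.74587 mL ÷ 1.17969 mL/hr = 30.30107 hr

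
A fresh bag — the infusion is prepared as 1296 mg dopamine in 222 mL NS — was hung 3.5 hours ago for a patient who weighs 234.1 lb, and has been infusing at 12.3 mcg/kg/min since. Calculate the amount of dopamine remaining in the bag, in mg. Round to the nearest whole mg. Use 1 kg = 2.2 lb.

1021 mg

Weight = 234.1 lb ÷ 2.2 lb/kg = 106.4091 kg
Dose = 12.3 mcg/kg/min × 106.4091 kg = 1308.832 mcg/min
1308.832 mcg/min × 60 min/hr = 78529.91 mcg/hr
Concentration = 1296 mg ÷ 222 mL = 5.837838 mg/mL = 5837.838 mcg/mL
Rate = 78529.91 mcg/hr ÷ 5837.838 mcg/mL = 13.45188 mL/hr
Volume infused = 13.45188 mL/hr × 3.5 hr = 47.08159 mL
Volume remaining = 222 − 47.08159 = 174.9184 mL
Drug remaining = 174.9184 mL × 5837.838 mcg/mL = 1021145 mcg = 1021.145 mg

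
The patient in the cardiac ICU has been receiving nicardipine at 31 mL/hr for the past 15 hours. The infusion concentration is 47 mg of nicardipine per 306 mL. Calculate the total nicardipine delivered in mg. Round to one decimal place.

Concentration = 47 mg ÷ 306 mL = 0.1535948 mg/mL
Drug rate = 31 mL/hr × 0.1535948 mg/mL = 4.761438 mg/hr
Total = 4.761438 mg/hr × 15 hr = 71.42157 mg

71.4 mg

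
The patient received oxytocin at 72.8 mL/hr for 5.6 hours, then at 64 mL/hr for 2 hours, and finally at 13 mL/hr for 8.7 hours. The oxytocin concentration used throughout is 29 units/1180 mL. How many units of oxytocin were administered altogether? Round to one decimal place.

Concentration = 29 units ÷ 1180 mL = 0.02457627 units/mL
Stage 1: 72.8 mL/hr × 5.6 hr = 407.68 mL → 407.68 mL × 0.02457627 units/mL = 10.01925 units
Stage 2: 64 mL/hr × 2 hr = 128 mL → 128 mL × 0.02457627 units/mL = 3.145763 units
Stage 3: 13 mL/hr × 8.7 hr = 113.1 mL → 113.1 mL × 0.02457627 units/mL = 2.779576 units
Total = 10.01925 + 3.145763 + 2.779576 = 15.94459 units

15.9 units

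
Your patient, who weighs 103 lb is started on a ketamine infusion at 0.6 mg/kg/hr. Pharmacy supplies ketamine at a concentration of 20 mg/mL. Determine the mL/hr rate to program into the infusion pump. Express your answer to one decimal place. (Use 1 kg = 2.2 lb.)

1.4 mL/hr

Weight = 103 lb ÷ 2.2 lb/kg = 46.81818 kg
Dose = 0.6 mg/kg/hr × 46.81818 kg = 28.09091 mg/hr
Rate = 28.09091 mg/hr ÷ 20 mg/mL = 1.404545 mL/hr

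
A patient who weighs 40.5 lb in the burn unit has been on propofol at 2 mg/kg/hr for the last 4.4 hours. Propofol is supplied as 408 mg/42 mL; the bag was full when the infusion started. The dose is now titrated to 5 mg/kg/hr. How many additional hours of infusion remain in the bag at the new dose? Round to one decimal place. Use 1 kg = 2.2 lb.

Initial rate:
Weight = 40.5 lb ÷ 2.2 lb/kg = 18.40909 kg
Dose = 2 mg/kg/hr × 18.40909 kg = 36.81818 mg/hr
Concentration = 408 mg ÷ 42 mL = 9.714286 mg/mL
Rate = 36.81818 mg/hr ÷ 9.714286 mg/mL = 3.790107 mL/hr
Volume infused so far = 3.790107 mL/hr × 4.4 hr = 16.67647 mL
Volume remaining = 42 − 16.67647 = 25.32353 mL
New rate:
Dose = 5 mg/kg/hr × 18.40909 kg = 92.04545 mg/hr
Rate = 92.04545 mg/hr ÷ 9.714286 mg/mL = 9.475267 mL/hr
Time remaining = 25.32353 mL ÷ 9.475267 mL/hr = 2.672593 hr

2.7 hours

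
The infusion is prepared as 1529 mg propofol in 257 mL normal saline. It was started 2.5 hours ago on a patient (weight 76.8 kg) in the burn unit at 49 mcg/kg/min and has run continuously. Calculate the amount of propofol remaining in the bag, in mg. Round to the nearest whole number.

965 mg

Dose = 49 mcg/kg/min × 76.8 kg = 3763.2 mcg/min
3763.2 mcg/min × 60 min/hr = 225792 mcg/hr
Concentration = 1529 mg ÷ 257 mL = 5.949416 mg/mL = 5949.416 mcg/mL
Rate = 225792 mcg/hr ÷ 5949.416 mcg/mL = 37.95196 mL/hr
Volume infused = 37.95196 mL/hr × 2.5 hr = 94.8799 mL
Volume remaining = 257 − 94.8799 = 162.1201 mL
Drug remaining = 162.1201 mL × 5949.416 mcg/mL = 964520 mcg = 964.52 mg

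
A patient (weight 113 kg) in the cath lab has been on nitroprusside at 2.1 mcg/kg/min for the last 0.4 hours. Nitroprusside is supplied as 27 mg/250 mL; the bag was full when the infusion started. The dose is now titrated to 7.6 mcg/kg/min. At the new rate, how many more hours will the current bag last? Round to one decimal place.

Initial rate:
Dose = 2.1 mcg/kg/min × 113 kg = 237.3 mcg/min
237.3 mcg/min × 60 min/hr = 14238 mcg/hr
Concentration = 27 mg ÷ 250 mL = 0.108 mg/mL = 108 mcg/mL
Rate = 14238 mcg/hr ÷ 108 mcg/mL = 131.8333 mL/hr
Volume infused so far = 131.8333 mL/hr × 0.4 hr = 52.73333 mL
Volume remaining = 250 − 52.73333 = 197.2667 mL
New rate:
Dose = 7.6 mcg/kg/min × 113 kg = 858.8 mcg/min
858.8 mcg/min × 60 min/hr = 51528 mcg/hr
Rate = 51528 mcg/hr ÷ 108 mcg/mL = 477.1111 mL/hr
Time remaining = 197.2667 mL ÷ 477.1111 mL/hr = 0.4134606 hr

0.4 hours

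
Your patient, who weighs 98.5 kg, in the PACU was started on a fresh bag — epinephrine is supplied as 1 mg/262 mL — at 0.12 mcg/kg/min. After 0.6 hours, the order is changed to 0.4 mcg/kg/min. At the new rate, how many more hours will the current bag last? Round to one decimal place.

Initial rate:
Dose = 0.12 mcg/kg/min × 98.5 kg = 11.82 mcg/min
11.82 mcg/min × 60 min/hr = 709.2 mcg/hr
Concentration = 1 mg ÷ 262 mL = 0.003816794 mg/mL = 3.816794 mcg/mL
Rate = 709.2 mcg/hr ÷ 3.816794 mcg/mL = 185.8104 mL/hr
Volume infused so far = 185.8104 mL/hr × 0.6 hr = 111.4862 mL
Volume remaining = 262 − 111.4862 = 150.5138 mL
New rate:
Dose = 0.4 mcg/kg/min × 98.5 kg = 39.4 mcg/min
39.4 mcg/min × 60 min/hr = 2364 mcg/hr
Rate = 2364 mcg/hr ÷ 3.816794 mcg/mL = 619.368 mL/hr
Time remaining = 150.5138 mL ÷ 619.368 mL/hr = 0.2430118 hr

0.2 hours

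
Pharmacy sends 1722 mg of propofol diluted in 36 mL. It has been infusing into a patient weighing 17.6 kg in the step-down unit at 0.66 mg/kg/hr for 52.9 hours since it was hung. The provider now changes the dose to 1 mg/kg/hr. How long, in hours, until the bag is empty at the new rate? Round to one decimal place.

Initial rate:
Dose = 0.66 mg/kg/hr × 17.6 kg = 11.616 mg/hr
Concentration = 1722 mg ÷ 36 mL = 47.83333 mg/mL
Rate = 11.616 mg/hr ÷ 47.83333 mg/mL = 0.2428432 mL/hr
Volume infused so far = 0.2428432 mL/hr × 52.9 hr = 12.84641 mL
Volume remaining = 36 − 12.84641 = 23.15359 mL
New rate:
Dose = 1 mg/kg/hr × 17.6 kg = 17.6 mg/hr
Rate = 17.6 mg/hr ÷ 47.83333 mg/mL = 0.3679443 mL/hr
Time remaining = 23.15359 mL ÷ 0.3679443 mL/hr = 62.92691 hr

62.9 hours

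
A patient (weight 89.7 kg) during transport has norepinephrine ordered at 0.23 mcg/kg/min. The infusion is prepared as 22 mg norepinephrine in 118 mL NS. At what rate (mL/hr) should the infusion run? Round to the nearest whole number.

7 mL/hr

Dose = 0.23 mcg/kg/min × 89.7 kg = 20.631 mcg/min
20.631 mcg/min × 60 min/hr = 1237.86 mcg/hr
Concentration = 22 mg ÷ 118 mL = 0.1864407 mg/mL = 186.4407 mcg/mL
Rate = 1237.86 mcg/hr ÷ 186.4407 mcg/mL = 6.639431 mL/hr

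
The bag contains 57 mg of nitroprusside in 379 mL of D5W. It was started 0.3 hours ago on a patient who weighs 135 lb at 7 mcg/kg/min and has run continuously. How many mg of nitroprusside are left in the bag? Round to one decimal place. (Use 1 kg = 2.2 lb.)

Weight = 135 lb ÷ 2.2 lb/kg = 61.36364 kg
Dose = 7 mcg/kg/min × 61.36364 kg = 429.5455 mcg/min
429.5455 mcg/min × 60 min/hr = 25772.73 mcg/hr
Concentration = 57 mg ÷ 379 mL = 0.1503958 mg/mL = 150.3958 mcg/mL
Rate = 25772.73 mcg/hr ÷ 150.3958 mcg/mL = 171.366 mL/hr
Volume infused = 171.366 mL/hr × 0.3 hr = 51.40981 mL
Volume remaining = 379 − 51.40981 = 327.5902 mL
Drug remaining = 327.5902 mL × 150.3958 mcg/mL = 49268.18 mcg = 49.26818 mg

49.3 mg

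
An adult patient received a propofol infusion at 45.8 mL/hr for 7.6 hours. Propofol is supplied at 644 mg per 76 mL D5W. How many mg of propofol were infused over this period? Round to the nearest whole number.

2950 mg

Concentration = 644 mg ÷ 76 mL = 8.473684 mg/mL
Drug rate = 45.8 mL/hr × 8.473684 mg/mL = 388.0947 mg/hr
Total = 388.0947 mg/hr × 7.6 hr = 2949.52 mg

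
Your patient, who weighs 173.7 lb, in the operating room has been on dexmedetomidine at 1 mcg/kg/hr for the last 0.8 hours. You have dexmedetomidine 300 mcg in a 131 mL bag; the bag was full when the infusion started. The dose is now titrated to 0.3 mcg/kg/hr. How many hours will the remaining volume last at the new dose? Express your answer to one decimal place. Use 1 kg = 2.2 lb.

10.0 hours

Initial rate:
Weight = 173.7 lb ÷ 2.2 lb/kg = 78.95455 kg
Dose = 1 mcg/kg/hr × 78.95455 kg = 78.95455 mcg/hr
Concentration = 300 mcg ÷ 131 mL = 2.290076 mcg/mL
Rate = 78.95455 mcg/hr ÷ 2.290076 mcg/mL = 34.47682 mL/hr
Volume infused so far = 34.47682 mL/hr × 0.8 hr = 27.58145 mL
Volume remaining = 131 − 27.58145 = 103.4185 mL
New rate:
Dose = 0.3 mcg/kg/hr × 78.95455 kg = 23.68636 mcg/hr
Rate = 23.68636 mcg/hr ÷ 2.290076 mcg/mL = 10.34305 mL/hr
Time remaining = 103.4185 mL ÷ 10.34305 mL/hr = 9.998849 hr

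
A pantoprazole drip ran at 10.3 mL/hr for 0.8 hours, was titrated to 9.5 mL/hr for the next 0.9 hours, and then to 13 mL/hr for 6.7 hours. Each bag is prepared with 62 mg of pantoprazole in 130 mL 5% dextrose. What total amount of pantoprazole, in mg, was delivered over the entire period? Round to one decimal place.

Concentration = 62 mg ÷ 130 mL = 0.4769231 mg/mL
Stage 1: 10.3 mL/hr × 0.8 hr = 8.24 mL → 8.24 mL × 0.4769231 mg/mL = 3.929846 mg
Stage 2: 9.5 mL/hr × 0.9 hr = 8.55 mL → 8.55 mL × 0.4769231 mg/mL = 4.077692 mg
Stage 3: 13 mL/hr × 6.7 hr = 87.1 mL → 87.1 mL × 0.4769231 mg/mL = 41.54 mg
Total = 3.929846 + 4.077692 + 41.54 = 49.54754 mg

49.5 mg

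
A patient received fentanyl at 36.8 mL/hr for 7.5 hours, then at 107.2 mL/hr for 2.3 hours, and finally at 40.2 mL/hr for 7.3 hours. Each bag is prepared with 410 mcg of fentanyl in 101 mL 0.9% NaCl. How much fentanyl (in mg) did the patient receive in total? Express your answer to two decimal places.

3.31 mg

Concentration = 410 mcg ÷ 101 mL = 4.059406 mcg/mL
Stage 1: 36.8 mL/hr × 7.5 hr = 276 mL → 276 mL × 4.059406 mcg/mL = 1120.396 mcg
Stage 2: 107.2 mL/hr × 2.3 hr = 246.56 mL → 246.56 mL × 4.059406 mcg/mL = 1000.887 mcg
Stage 3: 40.2 mL/hr × 7.3 hr = 293.46 mL → 293.46 mL × 4.059406 mcg/mL = 1191.273 mcg
Total = 1120.396 + 1000.887 + 1191.273 = 3312.556 mcg = 3.312556 mg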